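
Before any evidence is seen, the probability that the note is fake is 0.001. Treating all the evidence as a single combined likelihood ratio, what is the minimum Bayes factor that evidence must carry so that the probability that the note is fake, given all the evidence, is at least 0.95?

18981

Prior odds = 0.001/0.999 = 1/999.
Target odds = 0.95/0.05 = 19.
Required Bayes factor = 19 ÷ (1/999) = 18981.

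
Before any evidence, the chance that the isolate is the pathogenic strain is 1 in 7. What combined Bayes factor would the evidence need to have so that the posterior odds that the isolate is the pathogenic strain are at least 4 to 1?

24

Prior odds = (1/7)/(6/7) = 1/6.
Target odds = 4.
Required Bayes factor = 4 ÷ (1/6) = 24.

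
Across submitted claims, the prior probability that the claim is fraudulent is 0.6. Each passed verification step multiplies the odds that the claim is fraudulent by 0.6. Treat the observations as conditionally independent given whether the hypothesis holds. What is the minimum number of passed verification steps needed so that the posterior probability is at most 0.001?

Prior odds = 0.6/0.4 = 1.5.
Likelihood ratio per passed verification step = 0.6.
Target odds: 0.001 ÷ 0.999 = 1/999.
Need 1.5 × 0.6ⁿ ≤ 1/999, i.e. 0.6ⁿ ≤ 2/2997.
0.6¹⁴ ≈0.000783642 is still above 2/2997 but 0.6¹⁵ ≈0.000470185 is at or below it, so n = 15.

15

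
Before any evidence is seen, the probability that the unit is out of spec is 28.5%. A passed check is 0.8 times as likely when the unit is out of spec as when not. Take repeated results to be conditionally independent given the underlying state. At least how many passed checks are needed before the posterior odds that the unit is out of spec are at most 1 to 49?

14

Prior odds = 0.285/0.715 = 57/143.
Likelihood ratio per passed check = 0.8.
Target odds = 1/49.
Require 0.8ⁿ ≤ 1/49 ÷ (57/143) = 143/2793.
0.8¹³ ≈0.0549756 is still above 143/2793 but 0.8¹⁴ ≈0.0439805 is at or below it, so n = 14.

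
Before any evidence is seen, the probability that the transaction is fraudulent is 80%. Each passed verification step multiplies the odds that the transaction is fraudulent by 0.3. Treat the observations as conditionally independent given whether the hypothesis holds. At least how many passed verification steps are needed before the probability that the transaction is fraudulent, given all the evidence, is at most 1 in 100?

5

Prior odds: 0.8 ÷ 0.2 = 4.
Likelihood ratio per passed verification step = 0.3.
Target odds: 0.01 ÷ 0.99 = 1/99.
Need 4 × 0.3ⁿ ≤ 1/99, i.e. 0.3ⁿ ≤ 1/396.
0.3⁴ = 0.0081 is still above 1/396 but 0.3⁵ = 243/100000 is at or below it, so n = 5.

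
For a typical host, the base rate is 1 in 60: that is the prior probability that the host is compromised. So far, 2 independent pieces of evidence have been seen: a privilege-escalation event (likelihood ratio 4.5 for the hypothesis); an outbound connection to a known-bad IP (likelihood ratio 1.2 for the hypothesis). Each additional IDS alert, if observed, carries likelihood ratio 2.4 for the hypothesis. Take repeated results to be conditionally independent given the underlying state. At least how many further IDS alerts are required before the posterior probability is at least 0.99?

Prior odds = (1/60)/(59/60) = 1/59.
Combined Bayes factor of the evidence already in hand = 4.5 × 1.2 = 5.4.
Odds after that evidence = (1/59) × 5.4 = 27/295.
Target odds = 0.99/0.01 = 99.
Need 2.4ⁿ ≥ 99 ÷ (27/295) = 3245/3.
2.4⁷ = 35831808/78125 falls short of 3245/3 but 2.4⁸ = 429981696/390625 reaches it, so n = 8.

8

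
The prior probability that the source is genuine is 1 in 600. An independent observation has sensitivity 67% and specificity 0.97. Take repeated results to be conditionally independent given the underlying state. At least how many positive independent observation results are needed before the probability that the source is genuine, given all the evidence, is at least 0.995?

4

Prior odds: (1/600) ÷ (599/600) = 1/599.
False-positive rate = 1 − 0.97 = 0.03; likelihood ratio of a positive = 0.67/0.03 = 67/3.
Target odds: 0.995 ÷ 0.005 = 199.
Need (1/599) × (67/3)ⁿ ≥ 199, i.e. (67/3)ⁿ ≥ 119201.
(67/3)³ = 300763/27 falls short of 119201 but (67/3)⁴ = 20151121/81 reaches it, so n = 4.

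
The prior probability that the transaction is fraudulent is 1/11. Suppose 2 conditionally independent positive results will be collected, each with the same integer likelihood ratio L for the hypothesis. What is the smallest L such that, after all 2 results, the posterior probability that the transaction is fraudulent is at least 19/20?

Prior odds = (1/11)/(10/11) = 0.1.
Target odds = 0.95/0.05 = 19.
Need L² ≥ 19 ÷ 0.1 = 190.
13² = 169 < 190 ≤ 196 = 14², so L = 14.

14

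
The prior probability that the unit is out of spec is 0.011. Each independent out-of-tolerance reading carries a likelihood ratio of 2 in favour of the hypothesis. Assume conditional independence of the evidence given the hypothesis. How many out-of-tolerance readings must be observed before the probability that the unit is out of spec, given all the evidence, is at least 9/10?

10

Prior odds: 0.011 ÷ 0.989 = 11/989.
Likelihood ratio per out-of-tolerance reading = 2.
Target posterior odds = 0.9/0.1 = 9.
Require 2ⁿ ≥ 9 ÷ (11/989) = 8901/11.
2⁹ = 512 falls short of 8901/11 but 2¹⁰ = 1024 reaches it, so n = 10.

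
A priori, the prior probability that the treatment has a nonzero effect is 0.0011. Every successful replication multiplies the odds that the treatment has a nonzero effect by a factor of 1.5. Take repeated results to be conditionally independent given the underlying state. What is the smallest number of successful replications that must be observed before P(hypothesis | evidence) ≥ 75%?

20

Prior odds: 0.0011 ÷ 0.9989 = 11/9989.
Likelihood ratio per successful replication = 1.5.
Target odds: 0.75 ÷ 0.25 = 3.
Need (11/9989) × 1.5ⁿ ≥ 3, i.e. 1.5ⁿ ≥ 29967/11.
1.5¹⁹ ≈2216.84 falls short of 29967/11 but 1.5²⁰ ≈3325.26 reaches it, so n = 20.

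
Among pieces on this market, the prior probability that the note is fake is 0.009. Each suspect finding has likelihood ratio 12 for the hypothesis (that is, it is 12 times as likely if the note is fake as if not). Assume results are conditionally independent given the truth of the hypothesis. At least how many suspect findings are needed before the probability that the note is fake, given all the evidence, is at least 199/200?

Prior odds: 0.009 ÷ 0.991 = 9/991.
Likelihood ratio per suspect finding = 12.
Target posterior odds = 0.995/0.005 = 199.
Require 12ⁿ ≥ 199 ÷ (9/991) = 197209/9.
12⁴ = 20736 falls short of 197209/9 but 12⁵ = 248832 reaches it, so n = 5.

5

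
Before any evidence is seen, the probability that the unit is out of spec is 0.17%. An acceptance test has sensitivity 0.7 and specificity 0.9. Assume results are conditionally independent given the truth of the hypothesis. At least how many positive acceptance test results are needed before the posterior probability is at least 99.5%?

6

Prior odds = 0.0017/0.9983 = 17/9983.
False-positive rate = 1 − 0.9 = 0.1; likelihood ratio of a positive = 0.7/0.1 = 7.
Target odds: 0.995 ÷ 0.005 = 199.
Require 7ⁿ ≥ 199 ÷ (17/9983) = 1986617/17.
7⁵ = 16807 falls short of 1986617/17 but 7⁶ = 117649 reaches it, so n = 6.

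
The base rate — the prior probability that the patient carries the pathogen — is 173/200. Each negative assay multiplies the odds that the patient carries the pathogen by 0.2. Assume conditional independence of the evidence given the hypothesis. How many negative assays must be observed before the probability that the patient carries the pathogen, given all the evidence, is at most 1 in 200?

Prior odds = 0.865/0.135 = 173/27.
Likelihood ratio per negative assay = 0.2.
Target posterior odds = 0.005/0.995 = 1/199.
Require 0.2ⁿ ≤ 1/199 ÷ (173/27) = 27/34427.
0.2⁴ = 0.0016 is still above 27/34427 but 0.2⁵ = 0.00032 is at or below it, so n = 5.

5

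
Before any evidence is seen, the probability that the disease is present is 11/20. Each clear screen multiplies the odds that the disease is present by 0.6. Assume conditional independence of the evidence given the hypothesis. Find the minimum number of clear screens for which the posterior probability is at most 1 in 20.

7

Prior odds: 0.55 ÷ 0.45 = 11/9.
Likelihood ratio per clear screen = 0.6.
Target posterior odds = 0.05/0.95 = 1/19.
Require 0.6ⁿ ≤ 1/19 ÷ (11/9) = 9/209.
0.6⁶ = 729/15625 is still above 9/209 but 0.6⁷ = 2187/78125 is at or below it, so n = 7.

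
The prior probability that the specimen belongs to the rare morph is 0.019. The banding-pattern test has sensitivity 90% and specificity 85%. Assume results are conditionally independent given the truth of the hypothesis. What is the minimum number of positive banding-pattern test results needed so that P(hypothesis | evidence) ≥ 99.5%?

Prior odds: 0.019 ÷ 0.981 = 19/981.
False-positive rate = 1 − 0.85 = 0.15; likelihood ratio of a positive = 0.9/0.15 = 6.
Target posterior odds = 0.995/0.005 = 199.
Need (19/981) × 6ⁿ ≥ 199, i.e. 6ⁿ ≥ 195219/19.
6⁵ = 7776 falls short of 195219/19 but 6⁶ = 46656 reaches it, so n = 6.

6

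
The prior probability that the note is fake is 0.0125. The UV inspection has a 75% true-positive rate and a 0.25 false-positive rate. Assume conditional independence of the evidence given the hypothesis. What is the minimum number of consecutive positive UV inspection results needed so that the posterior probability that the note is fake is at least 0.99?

9

Prior odds: 0.0125 ÷ 0.9875 = 1/79.
Likelihood ratio of a positive result = 0.75/0.25 = 3.
Target odds: 0.99 ÷ 0.01 = 99.
Need (1/79) × 3ⁿ ≥ 99, i.e. 3ⁿ ≥ 7821.
3⁸ = 6561 falls short of 7821 but 3⁹ = 19683 reaches it, so n = 9.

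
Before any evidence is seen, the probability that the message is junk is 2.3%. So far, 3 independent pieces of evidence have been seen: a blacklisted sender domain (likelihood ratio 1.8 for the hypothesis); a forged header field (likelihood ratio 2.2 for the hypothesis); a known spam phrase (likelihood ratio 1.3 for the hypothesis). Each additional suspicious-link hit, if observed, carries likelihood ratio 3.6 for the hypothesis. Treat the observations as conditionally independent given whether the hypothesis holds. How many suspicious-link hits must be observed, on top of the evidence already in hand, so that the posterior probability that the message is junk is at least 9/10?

Prior odds = 0.023/0.977 = 23/977.
Combined Bayes factor of the evidence already in hand = 1.8 × 2.2 × 1.3 = 5.148.
Odds after that evidence = (23/977) × 5.148 = 29601/244250.
Target odds = 0.9/0.1 = 9.
Need 3.6ⁿ ≥ 9 ÷ (29601/244250) = 244250/3289.
3.6³ = 46.656 falls short of 244250/3289 but 3.6⁴ = 167.9616 reaches it, so n = 4.

4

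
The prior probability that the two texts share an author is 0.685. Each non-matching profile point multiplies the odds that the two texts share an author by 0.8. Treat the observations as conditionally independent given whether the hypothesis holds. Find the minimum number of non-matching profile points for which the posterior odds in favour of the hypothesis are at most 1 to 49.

Prior odds = 0.685/0.315 = 137/63.
Likelihood ratio per non-matching profile point = 0.8.
Target odds = 1/49.
Need (137/63) × 0.8ⁿ ≤ 1/49, i.e. 0.8ⁿ ≤ 9/959.
0.8²⁰ ≈0.0115292 is still above 9/959 but 0.8²¹ ≈0.00922337 is at or below it, so n = 21.

21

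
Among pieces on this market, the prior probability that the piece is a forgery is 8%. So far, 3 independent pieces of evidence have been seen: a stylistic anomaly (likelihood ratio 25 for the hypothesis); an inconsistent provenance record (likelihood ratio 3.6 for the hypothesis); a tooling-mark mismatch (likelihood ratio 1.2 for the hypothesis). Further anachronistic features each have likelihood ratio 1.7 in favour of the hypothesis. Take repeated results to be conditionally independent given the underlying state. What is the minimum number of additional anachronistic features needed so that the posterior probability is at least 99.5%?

Prior odds = 0.08/0.92 = 2/23.
Combined Bayes factor of the evidence already in hand = 25 × 3.6 × 1.2 = 108.
Odds after that evidence = (2/23) × 108 = 216/23.
Target odds = 0.995/0.005 = 199.
Need 1.7ⁿ ≥ 199 ÷ (216/23) = 4577/216.
1.7⁵ = 1419857/100000 falls short of 4577/216 but 1.7⁶ = 24137569/1000000 reaches it, so n = 6.

6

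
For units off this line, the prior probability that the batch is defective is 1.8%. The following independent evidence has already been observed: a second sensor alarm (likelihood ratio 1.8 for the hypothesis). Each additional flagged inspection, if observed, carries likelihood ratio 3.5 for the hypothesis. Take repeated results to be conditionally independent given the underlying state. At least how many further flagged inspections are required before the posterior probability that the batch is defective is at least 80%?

4

Prior odds = 0.018/0.982 = 9/491.
Bayes factor of the evidence already in hand = 1.8.
Odds after that evidence = (9/491) × 1.8 = 81/2455.
Target odds = 0.8/0.2 = 4.
Need 3.5ⁿ ≥ 4 ÷ (81/2455) = 9820/81.
3.5³ = 42.875 falls short of 9820/81 but 3.5⁴ = 150.0625 reaches it, so n = 4.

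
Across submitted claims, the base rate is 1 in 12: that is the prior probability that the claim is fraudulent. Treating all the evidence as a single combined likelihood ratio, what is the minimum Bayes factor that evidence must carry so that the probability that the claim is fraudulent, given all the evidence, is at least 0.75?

33

Prior odds = (1/12)/(11/12) = 1/11.
Target odds = 0.75/0.25 = 3.
Required Bayes factor = 3 ÷ (1/11) = 33.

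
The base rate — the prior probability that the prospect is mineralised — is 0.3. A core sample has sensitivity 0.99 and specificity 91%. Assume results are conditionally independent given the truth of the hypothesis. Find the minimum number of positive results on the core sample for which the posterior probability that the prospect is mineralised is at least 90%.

Prior odds: 0.3 ÷ 0.7 = 3/7.
False-positive rate = 1 − 0.91 = 0.09; likelihood ratio of a positive = 0.99/0.09 = 11.
Target posterior odds = 0.9/0.1 = 9.
Require 11ⁿ ≥ 9 ÷ (3/7) = 21.
11¹ = 11 falls short of 21 but 11² = 121 reaches it, so n = 2.

2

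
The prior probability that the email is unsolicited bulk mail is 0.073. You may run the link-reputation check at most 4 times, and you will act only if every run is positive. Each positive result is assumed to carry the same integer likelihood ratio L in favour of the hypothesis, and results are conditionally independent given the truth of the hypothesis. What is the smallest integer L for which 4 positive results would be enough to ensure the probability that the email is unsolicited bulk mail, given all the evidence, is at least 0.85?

Prior odds = 0.073/0.927 = 73/927.
Target odds = 0.85/0.15 = 17/3.
Need L⁴ ≥ 17/3 ÷ (73/927) = 5253/73.
2⁴ = 16 < 5253/73 ≤ 81 = 3⁴, so L = 3.

3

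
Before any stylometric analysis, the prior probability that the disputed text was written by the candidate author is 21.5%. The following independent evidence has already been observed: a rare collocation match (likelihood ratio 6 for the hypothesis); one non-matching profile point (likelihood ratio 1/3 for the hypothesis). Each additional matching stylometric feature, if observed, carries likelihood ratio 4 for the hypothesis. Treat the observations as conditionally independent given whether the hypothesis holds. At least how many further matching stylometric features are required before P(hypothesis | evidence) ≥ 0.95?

Prior odds = 0.215/0.785 = 43/157.
Combined Bayes factor of the evidence already in hand = 6 × (1/3) = 2.
Odds after that evidence = (43/157) × 2 = 86/157.
Target odds = 0.95/0.05 = 19.
Need 4ⁿ ≥ 19 ÷ (86/157) = 2983/86.
4² = 16 falls short of 2983/86 but 4³ = 64 reaches it, so n = 3.

3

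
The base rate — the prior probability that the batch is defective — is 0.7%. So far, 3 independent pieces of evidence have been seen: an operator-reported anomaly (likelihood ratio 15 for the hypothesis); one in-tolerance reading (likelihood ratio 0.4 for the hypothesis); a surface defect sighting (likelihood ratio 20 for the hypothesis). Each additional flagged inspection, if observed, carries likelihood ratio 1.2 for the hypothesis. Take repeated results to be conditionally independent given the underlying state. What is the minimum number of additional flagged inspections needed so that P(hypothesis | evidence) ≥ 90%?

Prior odds = 0.007/0.993 = 7/993.
Combined Bayes factor of the evidence already in hand = 15 × 0.4 × 20 = 120.
Odds after that evidence = (7/993) × 120 = 280/331.
Target odds = 0.9/0.1 = 9.
Need 1.2ⁿ ≥ 9 ÷ (280/331) = 2979/280.
1.2¹² ≈8.9161 falls short of 2979/280 but 1.2¹³ ≈10.6993 reaches it, so n = 13.

13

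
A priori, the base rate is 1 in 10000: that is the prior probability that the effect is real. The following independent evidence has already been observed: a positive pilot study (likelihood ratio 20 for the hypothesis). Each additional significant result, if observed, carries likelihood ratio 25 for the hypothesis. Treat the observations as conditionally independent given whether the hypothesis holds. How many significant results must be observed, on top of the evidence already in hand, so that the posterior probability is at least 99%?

Prior odds = 0.0001/0.9999 = 1/9999.
Bayes factor of the evidence already in hand = 20.
Odds after that evidence = (1/9999) × 20 = 20/9999.
Target odds = 0.99/0.01 = 99.
Need 25ⁿ ≥ 99 ÷ (20/9999) = 49495.05.
25³ = 15625 falls short of 49495.05 but 25⁴ = 390625 reaches it, so n = 4.

4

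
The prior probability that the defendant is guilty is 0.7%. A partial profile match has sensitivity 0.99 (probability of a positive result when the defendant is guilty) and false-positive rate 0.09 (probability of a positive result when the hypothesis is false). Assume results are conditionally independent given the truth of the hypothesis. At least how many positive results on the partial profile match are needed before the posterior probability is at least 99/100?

Prior odds = 0.007/0.993 = 7/993.
Likelihood ratio of a positive result = 0.99/0.09 = 11.
Target odds: 0.99 ÷ 0.01 = 99.
Require 11ⁿ ≥ 99 ÷ (7/993) = 98307/7.
11³ = 1331 falls short of 98307/7 but 11⁴ = 14641 reaches it, so n = 4.

4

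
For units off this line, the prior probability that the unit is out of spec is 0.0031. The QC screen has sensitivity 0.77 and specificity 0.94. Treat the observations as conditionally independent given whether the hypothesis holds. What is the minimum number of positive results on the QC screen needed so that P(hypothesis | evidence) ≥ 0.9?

4

Prior odds: 0.0031 ÷ 0.9969 = 31/9969.
False-positive rate = 1 − 0.94 = 0.06; likelihood ratio of a positive = 0.77/0.06 = 77/6.
Target odds: 0.9 ÷ 0.1 = 9.
Require (77/6)ⁿ ≥ 9 ÷ (31/9969) = 89721/31.
(77/6)³ = 456533/216 falls short of 89721/31 but (77/6)⁴ = 35153041/1296 reaches it, so n = 4.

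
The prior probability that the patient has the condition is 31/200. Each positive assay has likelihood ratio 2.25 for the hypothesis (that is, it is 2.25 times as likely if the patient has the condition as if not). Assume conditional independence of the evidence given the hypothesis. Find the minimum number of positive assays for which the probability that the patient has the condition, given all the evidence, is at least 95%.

Prior odds = 0.155/0.845 = 31/169.
Likelihood ratio per positive assay = 2.25.
Target posterior odds = 0.95/0.05 = 19.
Require 2.25ⁿ ≥ 19 ÷ (31/169) = 3211/31.
2.25⁵ = 59049/1024 falls short of 3211/31 but 2.25⁶ = 531441/4096 reaches it, so n = 6.

6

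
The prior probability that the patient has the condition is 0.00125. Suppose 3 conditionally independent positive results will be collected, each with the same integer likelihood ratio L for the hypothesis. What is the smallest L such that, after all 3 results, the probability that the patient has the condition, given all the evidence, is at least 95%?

Prior odds = 0.00125/0.99875 = 1/799.
Target odds = 0.95/0.05 = 19.
Need L³ ≥ 19 ÷ (1/799) = 15181.
24³ = 13824 < 15181 ≤ 15625 = 25³, so L = 25.

25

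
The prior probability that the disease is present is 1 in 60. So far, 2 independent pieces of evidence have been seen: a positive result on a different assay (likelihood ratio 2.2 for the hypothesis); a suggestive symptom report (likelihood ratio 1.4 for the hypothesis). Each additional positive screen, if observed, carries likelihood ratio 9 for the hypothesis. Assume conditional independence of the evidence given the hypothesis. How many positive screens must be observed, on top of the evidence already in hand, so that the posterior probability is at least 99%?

Prior odds = (1/60)/(59/60) = 1/59.
Combined Bayes factor of the evidence already in hand = 2.2 × 1.4 = 3.08.
Odds after that evidence = (1/59) × 3.08 = 77/1475.
Target odds = 0.99/0.01 = 99.
Need 9ⁿ ≥ 99 ÷ (77/1475) = 13275/7.
9³ = 729 falls short of 13275/7 but 9⁴ = 6561 reaches it, so n = 4.

4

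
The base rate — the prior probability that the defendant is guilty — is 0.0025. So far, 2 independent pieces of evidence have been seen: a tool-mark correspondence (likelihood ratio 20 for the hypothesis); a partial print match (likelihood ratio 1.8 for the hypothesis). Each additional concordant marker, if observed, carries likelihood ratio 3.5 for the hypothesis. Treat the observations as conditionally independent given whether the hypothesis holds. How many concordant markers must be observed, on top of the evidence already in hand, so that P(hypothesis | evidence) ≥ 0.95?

5

Prior odds = 0.0025/0.9975 = 1/399.
Combined Bayes factor of the evidence already in hand = 20 × 1.8 = 36.
Odds after that evidence = (1/399) × 36 = 12/133.
Target odds = 0.95/0.05 = 19.
Need 3.5ⁿ ≥ 19 ÷ (12/133) = 2527/12.
3.5⁴ = 150.0625 falls short of 2527/12 but 3.5⁵ = 525.21875 reaches it, so n = 5.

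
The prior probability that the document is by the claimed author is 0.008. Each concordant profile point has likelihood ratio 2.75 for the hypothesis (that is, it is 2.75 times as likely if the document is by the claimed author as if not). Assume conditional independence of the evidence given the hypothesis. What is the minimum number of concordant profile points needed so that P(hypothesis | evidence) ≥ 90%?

7

Prior odds = 0.008/0.992 = 1/124.
Likelihood ratio per concordant profile point = 2.75.
Target posterior odds = 0.9/0.1 = 9.
Require 2.75ⁿ ≥ 9 ÷ (1/124) = 1116.
2.75⁶ = 1771561/4096 falls short of 1116 but 2.75⁷ = 19487171/16384 reaches it, so n = 7.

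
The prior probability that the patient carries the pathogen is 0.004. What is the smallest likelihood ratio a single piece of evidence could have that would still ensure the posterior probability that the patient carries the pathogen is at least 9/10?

Prior odds = 0.004/0.996 = 1/249.
Target odds = 0.9/0.1 = 9.
Required Bayes factor = 9 ÷ (1/249) = 2241.

2241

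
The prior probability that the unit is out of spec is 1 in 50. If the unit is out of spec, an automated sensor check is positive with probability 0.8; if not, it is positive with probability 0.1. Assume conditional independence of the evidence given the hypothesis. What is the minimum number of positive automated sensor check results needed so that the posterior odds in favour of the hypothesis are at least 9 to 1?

3

Prior odds = 0.02/0.98 = 1/49.
Likelihood ratio of a positive = 0.8/0.1 = 8.
Target odds = 9.
Require 8ⁿ ≥ 9 ÷ (1/49) = 441.
8² = 64 falls short of 441 but 8³ = 512 reaches it, so n = 3.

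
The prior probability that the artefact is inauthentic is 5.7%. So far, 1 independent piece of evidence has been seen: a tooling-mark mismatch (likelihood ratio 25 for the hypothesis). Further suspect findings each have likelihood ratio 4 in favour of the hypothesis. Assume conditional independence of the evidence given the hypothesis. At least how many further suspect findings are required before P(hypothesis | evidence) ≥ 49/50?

3

Prior odds = 0.057/0.943 = 57/943.
Bayes factor of the evidence already in hand = 25.
Odds after that evidence = (57/943) × 25 = 1425/943.
Target odds = 0.98/0.02 = 49.
Need 4ⁿ ≥ 49 ÷ (1425/943) = 46207/1425.
4² = 16 falls short of 46207/1425 but 4³ = 64 reaches it, so n = 3.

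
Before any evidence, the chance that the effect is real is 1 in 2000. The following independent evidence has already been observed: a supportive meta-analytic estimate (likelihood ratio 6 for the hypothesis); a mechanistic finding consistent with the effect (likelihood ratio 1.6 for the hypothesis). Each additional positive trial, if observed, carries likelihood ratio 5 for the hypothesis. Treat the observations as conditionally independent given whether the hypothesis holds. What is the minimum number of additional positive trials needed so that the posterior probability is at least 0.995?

7

Prior odds = 0.0005/0.9995 = 1/1999.
Combined Bayes factor of the evidence already in hand = 6 × 1.6 = 9.6.
Odds after that evidence = (1/1999) × 9.6 = 48/9995.
Target odds = 0.995/0.005 = 199.
Need 5ⁿ ≥ 199 ÷ (48/9995) = 1989005/48.
5⁶ = 15625 falls short of 1989005/48 but 5⁷ = 78125 reaches it, so n = 7.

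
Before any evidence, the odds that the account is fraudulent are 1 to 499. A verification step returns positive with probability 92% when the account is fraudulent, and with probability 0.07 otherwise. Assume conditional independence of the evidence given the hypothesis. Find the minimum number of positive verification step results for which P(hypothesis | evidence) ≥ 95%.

4

Prior odds = 1/499.
Likelihood ratio of a positive result = 0.92/0.07 = 92/7.
Target posterior odds = 0.95/0.05 = 19.
Require (92/7)ⁿ ≥ 19 ÷ (1/499) = 9481.
(92/7)³ = 778688/343 falls short of 9481 but (92/7)⁴ = 71639296/2401 reaches it, so n = 4.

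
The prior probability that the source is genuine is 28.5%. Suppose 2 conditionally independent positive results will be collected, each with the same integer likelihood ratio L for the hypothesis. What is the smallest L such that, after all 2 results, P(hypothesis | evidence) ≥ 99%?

16

Prior odds = 0.285/0.715 = 57/143.
Target odds = 0.99/0.01 = 99.
Need L² ≥ 99 ÷ (57/143) = 4719/19.
15² = 225 < 4719/19 ≤ 256 = 16², so L = 16.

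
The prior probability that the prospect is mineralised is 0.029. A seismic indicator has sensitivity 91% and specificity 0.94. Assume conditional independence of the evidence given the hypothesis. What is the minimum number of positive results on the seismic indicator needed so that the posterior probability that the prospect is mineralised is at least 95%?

Prior odds: 0.029 ÷ 0.971 = 29/971.
False-positive rate = 1 − 0.94 = 0.06; likelihood ratio of a positive = 0.91/0.06 = 91/6.
Target odds: 0.95 ÷ 0.05 = 19.
Need (29/971) × (91/6)ⁿ ≥ 19, i.e. (91/6)ⁿ ≥ 18449/29.
(91/6)² = 8281/36 falls short of 18449/29 but (91/6)³ = 753571/216 reaches it, so n = 3.

3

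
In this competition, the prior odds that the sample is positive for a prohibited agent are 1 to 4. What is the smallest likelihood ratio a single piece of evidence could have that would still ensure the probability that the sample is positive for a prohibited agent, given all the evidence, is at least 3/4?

12

Prior odds = 0.25.
Target odds = 0.75/0.25 = 3.
Required Bayes factor = 3 ÷ 0.25 = 12.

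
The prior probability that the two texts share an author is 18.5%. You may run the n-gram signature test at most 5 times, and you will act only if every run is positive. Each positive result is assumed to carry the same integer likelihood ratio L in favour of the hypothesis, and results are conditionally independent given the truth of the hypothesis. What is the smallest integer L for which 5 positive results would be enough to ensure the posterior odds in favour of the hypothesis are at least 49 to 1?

Prior odds = 0.185/0.815 = 37/163.
Target odds = 49.
Need L⁵ ≥ 49 ÷ (37/163) = 7987/37.
2⁵ = 32 < 7987/37 ≤ 243 = 3⁵, so L = 3.

3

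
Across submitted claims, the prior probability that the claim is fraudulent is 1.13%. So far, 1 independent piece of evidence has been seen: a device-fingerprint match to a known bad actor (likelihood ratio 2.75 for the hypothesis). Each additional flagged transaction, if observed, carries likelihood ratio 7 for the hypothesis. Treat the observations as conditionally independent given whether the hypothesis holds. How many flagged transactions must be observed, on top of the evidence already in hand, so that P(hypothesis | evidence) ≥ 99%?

Prior odds = 0.0113/0.9887 = 113/9887.
Bayes factor of the evidence already in hand = 2.75.
Odds after that evidence = (113/9887) × 2.75 = 1243/39548.
Target odds = 0.99/0.01 = 99.
Need 7ⁿ ≥ 99 ÷ (1243/39548) = 355932/113.
7⁴ = 2401 falls short of 355932/113 but 7⁵ = 16807 reaches it, so n = 5.

5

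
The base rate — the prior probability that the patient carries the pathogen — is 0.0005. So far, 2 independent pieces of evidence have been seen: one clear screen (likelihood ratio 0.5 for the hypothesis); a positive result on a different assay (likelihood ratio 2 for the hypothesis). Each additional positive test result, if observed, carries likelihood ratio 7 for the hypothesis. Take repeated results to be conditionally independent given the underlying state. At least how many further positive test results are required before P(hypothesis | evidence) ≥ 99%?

7

Prior odds = 0.0005/0.9995 = 1/1999.
Combined Bayes factor of the evidence already in hand = 0.5 × 2 = 1.
Odds after that evidence = (1/1999) × 1 = 1/1999.
Target odds = 0.99/0.01 = 99.
Need 7ⁿ ≥ 99 ÷ (1/1999) = 197901.
7⁶ = 117649 falls short of 197901 but 7⁷ = 823543 reaches it, so n = 7.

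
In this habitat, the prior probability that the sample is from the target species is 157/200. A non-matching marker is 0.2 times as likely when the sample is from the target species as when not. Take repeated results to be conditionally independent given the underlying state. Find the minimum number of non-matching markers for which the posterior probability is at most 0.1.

Prior odds: 0.785 ÷ 0.215 = 157/43.
Likelihood ratio per non-matching marker = 0.2.
Target posterior odds = 0.1/0.9 = 1/9.
Require 0.2ⁿ ≤ 1/9 ÷ (157/43) = 43/1413.
0.2² = 0.04 is still above 43/1413 but 0.2³ = 0.008 is at or below it, so n = 3.

3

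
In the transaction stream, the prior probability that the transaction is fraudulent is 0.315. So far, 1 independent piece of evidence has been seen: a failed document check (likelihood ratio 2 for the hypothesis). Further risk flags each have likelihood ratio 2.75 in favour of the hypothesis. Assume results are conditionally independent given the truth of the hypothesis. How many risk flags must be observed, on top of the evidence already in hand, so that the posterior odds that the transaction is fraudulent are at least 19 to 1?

Prior odds = 0.315/0.685 = 63/137.
Bayes factor of the evidence already in hand = 2.
Odds after that evidence = (63/137) × 2 = 126/137.
Target odds = 19.
Need 2.75ⁿ ≥ 19 ÷ (126/137) = 2603/126.
2.75² = 7.5625 falls short of 2603/126 but 2.75³ = 20.796875 reaches it, so n = 3.

3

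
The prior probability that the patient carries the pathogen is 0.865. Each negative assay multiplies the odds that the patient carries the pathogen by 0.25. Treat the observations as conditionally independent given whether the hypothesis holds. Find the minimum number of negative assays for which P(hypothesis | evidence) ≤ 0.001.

7

Prior odds = 0.865/0.135 = 173/27.
Likelihood ratio per negative assay = 0.25.
Target odds: 0.001 ÷ 0.999 = 1/999.
Need (173/27) × 0.25ⁿ ≤ 1/999, i.e. 0.25ⁿ ≤ 1/6401.
0.25⁶ = 1/4096 is still above 1/6401 but 0.25⁷ = 1/16384 is at or below it, so n = 7.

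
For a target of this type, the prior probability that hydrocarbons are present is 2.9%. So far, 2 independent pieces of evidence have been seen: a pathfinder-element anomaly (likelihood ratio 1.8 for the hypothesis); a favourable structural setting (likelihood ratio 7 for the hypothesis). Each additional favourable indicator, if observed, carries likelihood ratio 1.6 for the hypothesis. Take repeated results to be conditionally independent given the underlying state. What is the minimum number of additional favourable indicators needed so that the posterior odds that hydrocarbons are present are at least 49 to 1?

11

Prior odds = 0.029/0.971 = 29/971.
Combined Bayes factor of the evidence already in hand = 1.8 × 7 = 12.6.
Odds after that evidence = (29/971) × 12.6 = 1827/4855.
Target odds = 49.
Need 1.6ⁿ ≥ 49 ÷ (1827/4855) = 33985/261.
1.6¹⁰ ≈109.951 falls short of 33985/261 but 1.6¹¹ ≈175.922 reaches it, so n = 11.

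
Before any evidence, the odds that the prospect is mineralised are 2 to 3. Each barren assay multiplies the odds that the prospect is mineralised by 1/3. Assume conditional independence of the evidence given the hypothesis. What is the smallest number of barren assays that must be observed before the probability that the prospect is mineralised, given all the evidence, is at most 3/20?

Prior odds = 2/3.
Likelihood ratio per barren assay = 1/3.
Target posterior odds = 0.15/0.85 = 3/17.
Need (2/3) × (1/3)ⁿ ≤ 3/17, i.e. (1/3)ⁿ ≤ 9/34.
(1/3)¹ = 1/3 is still above 9/34 but (1/3)² = 1/9 is at or below it, so n = 2.

2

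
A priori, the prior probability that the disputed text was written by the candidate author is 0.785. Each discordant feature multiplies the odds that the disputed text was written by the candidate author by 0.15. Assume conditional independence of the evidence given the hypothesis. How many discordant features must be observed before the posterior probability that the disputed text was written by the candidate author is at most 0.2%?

4

Prior odds = 0.785/0.215 = 157/43.
Likelihood ratio per discordant feature = 0.15.
Target odds: 0.002 ÷ 0.998 = 1/499.
Require 0.15ⁿ ≤ 1/499 ÷ (157/43) = 43/78343.
0.15³ = 0.003375 is still above 43/78343 but 0.15⁴ = 81/160000 is at or below it, so n = 4.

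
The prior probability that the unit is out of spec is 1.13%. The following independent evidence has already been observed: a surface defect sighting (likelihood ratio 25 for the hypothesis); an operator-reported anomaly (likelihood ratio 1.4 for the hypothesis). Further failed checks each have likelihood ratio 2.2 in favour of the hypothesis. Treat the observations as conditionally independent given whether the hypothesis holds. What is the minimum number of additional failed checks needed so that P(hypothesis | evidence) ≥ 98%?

Prior odds = 0.0113/0.9887 = 113/9887.
Combined Bayes factor of the evidence already in hand = 25 × 1.4 = 35.
Odds after that evidence = (113/9887) × 35 = 3955/9887.
Target odds = 0.98/0.02 = 49.
Need 2.2ⁿ ≥ 49 ÷ (3955/9887) = 69209/565.
2.2⁶ = 1771561/15625 falls short of 69209/565 but 2.2⁷ = 19487171/78125 reaches it, so n = 7.

7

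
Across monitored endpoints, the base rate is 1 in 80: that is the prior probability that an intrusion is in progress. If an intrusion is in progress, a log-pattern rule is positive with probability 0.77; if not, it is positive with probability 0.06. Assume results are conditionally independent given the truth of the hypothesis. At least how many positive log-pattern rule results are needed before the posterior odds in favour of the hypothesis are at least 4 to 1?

3

Prior odds = 0.0125/0.9875 = 1/79.
Likelihood ratio of a positive = 0.77/0.06 = 77/6.
Target odds = 4.
Need (1/79) × (77/6)ⁿ ≥ 4, i.e. (77/6)ⁿ ≥ 316.
(77/6)² = 5929/36 falls short of 316 but (77/6)³ = 456533/216 reaches it, so n = 3.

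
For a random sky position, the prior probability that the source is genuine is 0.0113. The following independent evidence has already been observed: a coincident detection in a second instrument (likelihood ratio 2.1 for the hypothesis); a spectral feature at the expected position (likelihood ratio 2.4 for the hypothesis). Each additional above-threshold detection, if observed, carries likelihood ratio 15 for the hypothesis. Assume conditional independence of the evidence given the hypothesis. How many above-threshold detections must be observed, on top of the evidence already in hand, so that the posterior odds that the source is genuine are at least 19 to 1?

3

Prior odds = 0.0113/0.9887 = 113/9887.
Combined Bayes factor of the evidence already in hand = 2.1 × 2.4 = 5.04.
Odds after that evidence = (113/9887) × 5.04 = 14238/247175.
Target odds = 19.
Need 15ⁿ ≥ 19 ÷ (14238/247175) = 4696325/14238.
15² = 225 falls short of 4696325/14238 but 15³ = 3375 reaches it, so n = 3.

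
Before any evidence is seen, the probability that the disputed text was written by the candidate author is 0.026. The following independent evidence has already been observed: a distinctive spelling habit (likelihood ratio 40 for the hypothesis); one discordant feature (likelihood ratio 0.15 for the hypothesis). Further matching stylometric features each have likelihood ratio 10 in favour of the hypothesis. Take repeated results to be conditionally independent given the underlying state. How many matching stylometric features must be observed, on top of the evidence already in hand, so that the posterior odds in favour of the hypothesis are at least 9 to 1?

2

Prior odds = 0.026/0.974 = 13/487.
Combined Bayes factor of the evidence already in hand = 40 × 0.15 = 6.
Odds after that evidence = (13/487) × 6 = 78/487.
Target odds = 9.
Need 10ⁿ ≥ 9 ÷ (78/487) = 1461/26.
10¹ = 10 falls short of 1461/26 but 10² = 100 reaches it, so n = 2.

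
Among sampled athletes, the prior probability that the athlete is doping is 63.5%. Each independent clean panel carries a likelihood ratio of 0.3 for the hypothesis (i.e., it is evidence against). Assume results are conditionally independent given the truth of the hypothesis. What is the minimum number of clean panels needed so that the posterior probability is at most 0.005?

Prior odds: 0.635 ÷ 0.365 = 127/73.
Likelihood ratio per clean panel = 0.3.
Target posterior odds = 0.005/0.995 = 1/199.
Need (127/73) × 0.3ⁿ ≤ 1/199, i.e. 0.3ⁿ ≤ 73/25273.
0.3⁴ = 0.0081 is still above 73/25273 but 0.3⁵ = 243/100000 is at or below it, so n = 5.

5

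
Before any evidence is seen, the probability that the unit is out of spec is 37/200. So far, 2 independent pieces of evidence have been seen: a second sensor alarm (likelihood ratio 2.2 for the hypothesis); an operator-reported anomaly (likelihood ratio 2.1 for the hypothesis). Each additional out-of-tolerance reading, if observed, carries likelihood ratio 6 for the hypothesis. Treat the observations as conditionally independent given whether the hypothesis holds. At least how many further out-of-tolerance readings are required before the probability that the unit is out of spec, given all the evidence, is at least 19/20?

2

Prior odds = 0.185/0.815 = 37/163.
Combined Bayes factor of the evidence already in hand = 2.2 × 2.1 = 4.62.
Odds after that evidence = (37/163) × 4.62 = 8547/8150.
Target odds = 0.95/0.05 = 19.
Need 6ⁿ ≥ 19 ÷ (8547/8150) = 154850/8547.
6¹ = 6 falls short of 154850/8547 but 6² = 36 reaches it, so n = 2.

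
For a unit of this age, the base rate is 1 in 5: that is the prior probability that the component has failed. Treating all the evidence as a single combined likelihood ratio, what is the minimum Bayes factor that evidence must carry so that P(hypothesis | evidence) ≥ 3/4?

Prior odds = 0.2/0.8 = 0.25.
Target odds = 0.75/0.25 = 3.
Required Bayes factor = 3 ÷ 0.25 = 12.

12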